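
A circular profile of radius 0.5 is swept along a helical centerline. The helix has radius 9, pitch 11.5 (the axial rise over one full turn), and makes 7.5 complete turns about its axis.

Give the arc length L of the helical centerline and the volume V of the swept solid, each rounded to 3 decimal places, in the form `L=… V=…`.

L=432.796 V=339.917

2πR = 2π·9 = 56.548668
per-turn = √(56.548668² + 11.5²) = √(3197.7518 + 132.25) = √3330.0018 = 57.706168
L = 7.5 × 57.706168 = 432.796260
V = π·0.5² × L = 0.785398 × 432.796260 = 339.917388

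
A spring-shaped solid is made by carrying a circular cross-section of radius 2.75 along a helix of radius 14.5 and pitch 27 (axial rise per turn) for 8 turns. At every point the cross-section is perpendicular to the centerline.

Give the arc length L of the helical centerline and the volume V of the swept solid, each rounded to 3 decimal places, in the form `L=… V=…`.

L=760.183 V=18060.642

2πR = 2π·14.5 = 91.106187
per-turn = √(91.106187² + 27²) = √(8300.3373 + 729) = √9029.3373 = 95.022825
L = 8 × 95.022825 = 760.182601
V = π·2.75² × L = 23.758294 × 760.182601 = 18060.642071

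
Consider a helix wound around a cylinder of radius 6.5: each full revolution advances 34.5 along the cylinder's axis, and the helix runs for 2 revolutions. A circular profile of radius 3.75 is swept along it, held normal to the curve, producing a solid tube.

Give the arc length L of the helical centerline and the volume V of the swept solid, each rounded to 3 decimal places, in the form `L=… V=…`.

L=106.925 V=4723.781

2πR = 2π·6.5 = 40.840704
per-turn = √(40.840704² + 34.5²) = √(1667.9631 + 1190.25) = √2858.2131 = 53.462259
L = 2 × 53.462259 = 106.924518
V = π·3.75² × L = 44.178647 × 106.924518 = 4723.780509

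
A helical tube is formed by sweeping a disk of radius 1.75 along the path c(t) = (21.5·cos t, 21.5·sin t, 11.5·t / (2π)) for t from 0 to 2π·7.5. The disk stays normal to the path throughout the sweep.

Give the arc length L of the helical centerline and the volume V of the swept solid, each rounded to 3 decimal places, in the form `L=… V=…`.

L=1016.828 V=9783.034

2πR = 2π·21.5 = 135.088484
per-turn = √(135.088484² + 11.5²) = √(18248.8985 + 132.25) = √18381.1485 = 135.577094
L = 7.5 × 135.577094 = 1016.828208
V = π·1.75² × L = 9.621128 × 1016.828208 = 9783.033840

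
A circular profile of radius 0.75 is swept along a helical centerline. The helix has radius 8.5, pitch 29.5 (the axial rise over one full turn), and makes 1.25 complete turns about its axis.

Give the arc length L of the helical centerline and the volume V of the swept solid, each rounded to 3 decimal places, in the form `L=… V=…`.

2πR = 2π·8.5 = 53.407075
per-turn = √(53.407075² + 29.5²) = √(2852.3157 + 870.25) = √3722.5657 = 61.012832
L = 1.25 × 61.012832 = 76.266040
V = π·0.75² × L = 1.767146 × 76.266040 = 134.773217

L=76.266 V=134.773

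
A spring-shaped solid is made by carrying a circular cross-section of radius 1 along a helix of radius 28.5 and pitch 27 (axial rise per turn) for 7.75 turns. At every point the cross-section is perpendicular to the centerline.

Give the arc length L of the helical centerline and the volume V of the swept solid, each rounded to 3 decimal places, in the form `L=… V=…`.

2πR = 2π·28.5 = 179.070781
per-turn = √(179.070781² + 27²) = √(32066.3447 + 729) = √32795.3447 = 181.094850
L = 7.75 × 181.094850 = 1403.485088
V = π·1² × L = 3.141593 × 1403.485088 = 4409.178440

L=1403.485 V=4409.178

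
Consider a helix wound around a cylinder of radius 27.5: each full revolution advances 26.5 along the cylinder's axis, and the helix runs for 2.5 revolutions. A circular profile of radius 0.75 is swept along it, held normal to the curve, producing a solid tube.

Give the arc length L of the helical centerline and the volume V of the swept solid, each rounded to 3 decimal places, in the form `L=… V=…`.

2πR = 2π·27.5 = 172.787596
per-turn = √(172.787596² + 26.5²) = √(29855.5533 + 702.25) = √30557.8033 = 174.807904
L = 2.5 × 174.807904 = 437.019760
V = π·0.75² × L = 1.767146 × 437.019760 = 772.277663

L=437.020 V=772.278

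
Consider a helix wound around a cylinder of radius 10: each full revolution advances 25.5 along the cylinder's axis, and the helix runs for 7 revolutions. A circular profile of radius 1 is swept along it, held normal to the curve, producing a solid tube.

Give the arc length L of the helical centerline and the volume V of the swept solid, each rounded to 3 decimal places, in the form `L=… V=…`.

2πR = 2π·10 = 62.831853
per-turn = √(62.831853² + 25.5²) = √(3947.8418 + 650.25) = √4598.0918 = 67.809231
L = 7 × 67.809231 = 474.664615
V = π·1² × L = 3.141593 × 474.664615 = 1491.202866

L=474.665 V=1491.203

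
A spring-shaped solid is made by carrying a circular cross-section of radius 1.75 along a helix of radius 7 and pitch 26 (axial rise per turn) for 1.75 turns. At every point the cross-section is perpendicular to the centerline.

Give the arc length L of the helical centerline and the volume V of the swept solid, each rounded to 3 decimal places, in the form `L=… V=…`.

L=89.412 V=860.243

2πR = 2π·7 = 43.982297
per-turn = √(43.982297² + 26²) = √(1934.4425 + 676) = √2610.4425 = 51.092489
L = 1.75 × 51.092489 = 89.411856
V = π·1.75² × L = 9.621128 × 89.411856 = 860.242869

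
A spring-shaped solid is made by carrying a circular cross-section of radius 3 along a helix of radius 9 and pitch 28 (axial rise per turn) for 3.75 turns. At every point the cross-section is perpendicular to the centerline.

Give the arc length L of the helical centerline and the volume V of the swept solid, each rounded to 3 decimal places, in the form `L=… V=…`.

2πR = 2π·9 = 56.548668
per-turn = √(56.548668² + 28²) = √(3197.7518 + 784) = √3981.7518 = 63.101124
L = 3.75 × 63.101124 = 236.629214
V = π·3² × L = 28.274334 × 236.629214 = 6690.533411

L=236.629 V=6690.533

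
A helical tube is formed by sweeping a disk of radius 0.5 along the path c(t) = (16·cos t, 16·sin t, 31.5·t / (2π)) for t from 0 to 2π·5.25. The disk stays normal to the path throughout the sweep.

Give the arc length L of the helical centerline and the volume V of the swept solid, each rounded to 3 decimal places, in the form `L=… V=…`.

2πR = 2π·16 = 100.530965
per-turn = √(100.530965² + 31.5²) = √(10106.4749 + 992.25) = √11098.7249 = 105.350486
L = 5.25 × 105.350486 = 553.090052
V = π·0.5² × L = 0.785398 × 553.090052 = 434.395911

L=553.090 V=434.396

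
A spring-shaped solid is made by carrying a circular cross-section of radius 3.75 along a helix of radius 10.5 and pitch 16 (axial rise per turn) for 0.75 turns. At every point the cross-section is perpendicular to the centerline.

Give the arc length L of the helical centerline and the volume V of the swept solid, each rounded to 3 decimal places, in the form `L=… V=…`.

2πR = 2π·10.5 = 65.973446
per-turn = √(65.973446² + 16²) = √(4352.4955 + 256) = √4608.4955 = 67.885901
L = 0.75 × 67.885901 = 50.914426
V = π·3.75² × L = 44.178647 × 50.914426 = 2249.330423

L=50.914 V=2249.330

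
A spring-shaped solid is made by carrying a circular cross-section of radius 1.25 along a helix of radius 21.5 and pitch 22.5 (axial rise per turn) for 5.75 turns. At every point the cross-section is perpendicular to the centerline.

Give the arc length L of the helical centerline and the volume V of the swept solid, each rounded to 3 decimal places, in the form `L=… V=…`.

L=787.459 V=3865.432

2πR = 2π·21.5 = 135.088484
per-turn = √(135.088484² + 22.5²) = √(18248.8985 + 506.25) = √18755.1485 = 136.949438
L = 5.75 × 136.949438 = 787.459268
V = π·1.25² × L = 4.908739 × 787.459268 = 3865.431642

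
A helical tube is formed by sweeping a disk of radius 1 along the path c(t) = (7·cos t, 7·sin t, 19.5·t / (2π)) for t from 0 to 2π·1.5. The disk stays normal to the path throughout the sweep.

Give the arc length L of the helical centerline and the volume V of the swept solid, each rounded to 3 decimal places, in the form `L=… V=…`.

2πR = 2π·7 = 43.982297
per-turn = √(43.982297² + 19.5²) = √(1934.4425 + 380.25) = √2314.6925 = 48.111251
L = 1.5 × 48.111251 = 72.166876
V = π·1² × L = 3.141593 × 72.166876 = 226.718929

L=72.167 V=226.719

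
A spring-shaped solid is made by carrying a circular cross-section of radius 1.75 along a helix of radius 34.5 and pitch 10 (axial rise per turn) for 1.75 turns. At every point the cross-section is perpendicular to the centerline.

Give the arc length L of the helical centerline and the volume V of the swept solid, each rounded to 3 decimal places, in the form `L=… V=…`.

2πR = 2π·34.5 = 216.769893
per-turn = √(216.769893² + 10²) = √(46989.1866 + 100) = √47089.1866 = 217.000430
L = 1.75 × 217.000430 = 379.750752
V = π·1.75² × L = 9.621128 × 379.750752 = 3653.630406

L=379.751 V=3653.630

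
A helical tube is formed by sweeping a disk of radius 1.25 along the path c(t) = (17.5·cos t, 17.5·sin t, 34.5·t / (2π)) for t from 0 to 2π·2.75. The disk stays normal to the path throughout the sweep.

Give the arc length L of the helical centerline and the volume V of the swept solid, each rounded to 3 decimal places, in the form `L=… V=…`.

L=316.913 V=1555.643

2πR = 2π·17.5 = 109.955743
per-turn = √(109.955743² + 34.5²) = √(12090.2654 + 1190.25) = √13280.5154 = 115.241118
L = 2.75 × 115.241118 = 316.913076
V = π·1.25² × L = 4.908739 × 316.913076 = 1555.643423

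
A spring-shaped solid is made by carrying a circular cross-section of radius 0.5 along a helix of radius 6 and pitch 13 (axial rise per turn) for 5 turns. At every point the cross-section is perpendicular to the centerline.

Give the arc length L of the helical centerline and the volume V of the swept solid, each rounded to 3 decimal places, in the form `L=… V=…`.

L=199.388 V=156.599

2πR = 2π·6 = 37.699112
per-turn = √(37.699112² + 13²) = √(1421.2230 + 169) = √1590.2230 = 39.877601
L = 5 × 39.877601 = 199.388003
V = π·0.5² × L = 0.785398 × 199.388003 = 156.598972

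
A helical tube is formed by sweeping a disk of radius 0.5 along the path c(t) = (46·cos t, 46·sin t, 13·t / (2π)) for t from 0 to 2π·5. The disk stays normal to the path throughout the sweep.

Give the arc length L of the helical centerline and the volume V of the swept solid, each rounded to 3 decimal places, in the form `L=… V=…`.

2πR = 2π·46 = 289.026524
per-turn = √(289.026524² + 13²) = √(83536.3317 + 169) = √83705.3317 = 289.318737
L = 5 × 289.318737 = 1446.593686
V = π·0.5² × L = 0.785398 × 1446.593686 = 1136.152024

L=1446.594 V=1136.152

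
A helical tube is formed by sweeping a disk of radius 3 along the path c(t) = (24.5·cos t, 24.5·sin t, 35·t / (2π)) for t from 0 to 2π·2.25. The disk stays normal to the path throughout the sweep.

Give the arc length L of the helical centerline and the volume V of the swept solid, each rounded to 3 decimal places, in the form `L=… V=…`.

2πR = 2π·24.5 = 153.938040
per-turn = √(153.938040² + 35²) = √(23696.9202 + 1225) = √24921.9202 = 157.866780
L = 2.25 × 157.866780 = 355.200255
V = π·3² × L = 28.274334 × 355.200255 = 10043.050593

L=355.200 V=10043.051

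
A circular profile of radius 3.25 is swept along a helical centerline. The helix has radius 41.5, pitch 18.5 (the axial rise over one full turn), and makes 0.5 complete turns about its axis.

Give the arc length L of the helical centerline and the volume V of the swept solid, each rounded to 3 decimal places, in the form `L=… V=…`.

2πR = 2π·41.5 = 260.752190
per-turn = √(260.752190² + 18.5²) = √(67991.7047 + 342.25) = √68333.9547 = 261.407641
L = 0.5 × 261.407641 = 130.703820
V = π·3.25² × L = 33.183072 × 130.703820 = 4337.154337

L=130.704 V=4337.154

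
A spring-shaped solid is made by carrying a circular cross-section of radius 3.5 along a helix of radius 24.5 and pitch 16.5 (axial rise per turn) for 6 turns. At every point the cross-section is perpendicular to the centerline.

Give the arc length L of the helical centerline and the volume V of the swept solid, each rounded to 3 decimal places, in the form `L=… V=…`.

2πR = 2π·24.5 = 153.938040
per-turn = √(153.938040² + 16.5²) = √(23696.9202 + 272.25) = √23969.1702 = 154.819799
L = 6 × 154.819799 = 928.918794
V = π·3.5² × L = 38.484510 × 928.918794 = 35748.984626

L=928.919 V=35748.985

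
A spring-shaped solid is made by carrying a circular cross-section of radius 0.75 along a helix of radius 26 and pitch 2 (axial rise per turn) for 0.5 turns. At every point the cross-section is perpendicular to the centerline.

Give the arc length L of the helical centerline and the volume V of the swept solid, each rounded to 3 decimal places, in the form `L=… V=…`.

2πR = 2π·26 = 163.362818
per-turn = √(163.362818² + 2²) = √(26687.4103 + 4) = √26691.4103 = 163.375060
L = 0.5 × 163.375060 = 81.687530
V = π·0.75² × L = 1.767146 × 81.687530 = 144.353781

L=81.688 V=144.354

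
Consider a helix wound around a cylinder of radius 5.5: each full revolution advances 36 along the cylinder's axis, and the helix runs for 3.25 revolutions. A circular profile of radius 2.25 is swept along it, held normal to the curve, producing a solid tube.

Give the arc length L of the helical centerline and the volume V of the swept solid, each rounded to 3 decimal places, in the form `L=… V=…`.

L=162.182 V=2579.392

2πR = 2π·5.5 = 34.557519
per-turn = √(34.557519² + 36²) = √(1194.2221 + 1296) = √2490.2221 = 49.902126
L = 3.25 × 49.902126 = 162.181908
V = π·2.25² × L = 15.904313 × 162.181908 = 2579.391796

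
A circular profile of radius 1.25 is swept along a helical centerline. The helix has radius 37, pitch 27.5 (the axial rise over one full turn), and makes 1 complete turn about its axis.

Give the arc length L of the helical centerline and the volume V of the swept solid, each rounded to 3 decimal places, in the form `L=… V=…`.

2πR = 2π·37 = 232.477856
per-turn = √(232.477856² + 27.5²) = √(54045.9537 + 756.25) = √54802.2037 = 234.098705
L = 1 × 234.098705 = 234.098705
V = π·1.25² × L = 4.908739 × 234.098705 = 1149.129331

L=234.099 V=1149.129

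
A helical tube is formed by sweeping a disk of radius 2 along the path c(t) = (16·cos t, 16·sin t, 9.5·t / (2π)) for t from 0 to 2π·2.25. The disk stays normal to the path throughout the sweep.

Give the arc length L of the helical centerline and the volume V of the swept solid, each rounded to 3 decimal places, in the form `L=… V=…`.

2πR = 2π·16 = 100.530965
per-turn = √(100.530965² + 9.5²) = √(10106.4749 + 90.25) = √10196.7249 = 100.978834
L = 2.25 × 100.978834 = 227.202376
V = π·2² × L = 12.566371 × 227.202376 = 2855.109266

L=227.202 V=2855.109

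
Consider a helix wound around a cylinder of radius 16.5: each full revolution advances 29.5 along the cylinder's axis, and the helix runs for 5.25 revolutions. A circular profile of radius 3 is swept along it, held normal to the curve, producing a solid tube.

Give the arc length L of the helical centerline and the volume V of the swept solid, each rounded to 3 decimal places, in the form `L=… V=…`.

L=565.887 V=16000.075

2πR = 2π·16.5 = 103.672558
per-turn = √(103.672558² + 29.5²) = √(10747.9992 + 870.25) = √11618.2492 = 107.787983
L = 5.25 × 107.787983 = 565.886909
V = π·3² × L = 28.274334 × 565.886909 = 16000.075395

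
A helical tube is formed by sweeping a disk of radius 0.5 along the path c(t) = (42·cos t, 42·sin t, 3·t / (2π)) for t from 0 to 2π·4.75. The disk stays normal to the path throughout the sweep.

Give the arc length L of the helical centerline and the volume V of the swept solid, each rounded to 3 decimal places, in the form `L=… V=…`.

L=1253.576 V=984.557

2πR = 2π·42 = 263.893783
per-turn = √(263.893783² + 3²) = √(69639.9287 + 9) = √69648.9287 = 263.910835
L = 4.75 × 263.910835 = 1253.576465
V = π·0.5² × L = 0.785398 × 1253.576465 = 984.556653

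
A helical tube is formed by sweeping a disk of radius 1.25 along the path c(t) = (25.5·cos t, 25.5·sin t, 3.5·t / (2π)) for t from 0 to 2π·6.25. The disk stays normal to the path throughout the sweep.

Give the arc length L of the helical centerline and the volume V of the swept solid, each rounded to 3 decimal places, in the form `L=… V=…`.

2πR = 2π·25.5 = 160.221225
per-turn = √(160.221225² + 3.5²) = √(25670.8410 + 12.25) = √25683.0910 = 160.259449
L = 6.25 × 160.259449 = 1001.621557
V = π·1.25² × L = 4.908739 × 1001.621557 = 4916.698322

L=1001.622 V=4916.698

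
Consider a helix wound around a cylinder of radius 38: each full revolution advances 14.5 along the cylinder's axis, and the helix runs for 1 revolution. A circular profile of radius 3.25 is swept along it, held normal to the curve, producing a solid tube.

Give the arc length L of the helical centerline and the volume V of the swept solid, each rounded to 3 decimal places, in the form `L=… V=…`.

L=239.201 V=7937.422

2πR = 2π·38 = 238.761042
per-turn = √(238.761042² + 14.5²) = √(57006.8350 + 210.25) = √57217.0850 = 239.200930
L = 1 × 239.200930 = 239.200930
V = π·3.25² × L = 33.183072 × 239.200930 = 7937.421787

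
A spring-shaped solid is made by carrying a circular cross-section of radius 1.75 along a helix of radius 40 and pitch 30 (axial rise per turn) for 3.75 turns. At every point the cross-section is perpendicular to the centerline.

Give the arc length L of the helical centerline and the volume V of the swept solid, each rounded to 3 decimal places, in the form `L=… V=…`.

L=949.168 V=9132.070

2πR = 2π·40 = 251.327412
per-turn = √(251.327412² + 30²) = √(63165.4682 + 900) = √64065.4682 = 253.111573
L = 3.75 × 253.111573 = 949.168397
V = π·1.75² × L = 9.621128 × 949.168397 = 9132.070169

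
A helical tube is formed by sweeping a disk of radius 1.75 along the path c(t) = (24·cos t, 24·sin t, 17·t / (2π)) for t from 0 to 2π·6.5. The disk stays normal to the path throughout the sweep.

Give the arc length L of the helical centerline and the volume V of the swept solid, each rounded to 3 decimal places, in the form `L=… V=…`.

2πR = 2π·24 = 150.796447
per-turn = √(150.796447² + 17²) = √(22739.5685 + 289) = √23028.5685 = 151.751667
L = 6.5 × 151.751667 = 986.385838
V = π·1.75² × L = 9.621128 × 986.385838 = 9490.143910

L=986.386 V=9490.144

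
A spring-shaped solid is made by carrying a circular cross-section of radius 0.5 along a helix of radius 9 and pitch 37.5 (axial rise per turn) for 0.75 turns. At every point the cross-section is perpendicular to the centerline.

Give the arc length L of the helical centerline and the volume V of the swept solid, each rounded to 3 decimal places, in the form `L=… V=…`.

L=50.890 V=39.969

2πR = 2π·9 = 56.548668
per-turn = √(56.548668² + 37.5²) = √(3197.7518 + 1406.25) = √4604.0018 = 67.852795
L = 0.75 × 67.852795 = 50.889596
V = π·0.5² × L = 0.785398 × 50.889596 = 39.968596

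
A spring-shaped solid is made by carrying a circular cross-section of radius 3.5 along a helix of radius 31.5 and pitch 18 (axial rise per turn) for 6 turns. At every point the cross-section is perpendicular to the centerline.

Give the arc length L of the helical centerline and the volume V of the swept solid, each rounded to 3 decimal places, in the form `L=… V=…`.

L=1192.423 V=45889.814

2πR = 2π·31.5 = 197.920337
per-turn = √(197.920337² + 18²) = √(39172.4599 + 324) = √39496.4599 = 198.737163
L = 6 × 198.737163 = 1192.422977
V = π·3.5² × L = 38.484510 × 1192.422977 = 45889.813977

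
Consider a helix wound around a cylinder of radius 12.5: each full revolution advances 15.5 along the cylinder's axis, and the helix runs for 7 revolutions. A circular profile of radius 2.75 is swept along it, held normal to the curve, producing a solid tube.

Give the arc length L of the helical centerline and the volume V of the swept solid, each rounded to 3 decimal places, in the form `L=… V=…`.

L=560.383 V=13313.740

2πR = 2π·12.5 = 78.539816
per-turn = √(78.539816² + 15.5²) = √(6168.5028 + 240.25) = √6408.7528 = 80.054686
L = 7 × 80.054686 = 560.382802
V = π·2.75² × L = 23.758294 × 560.382802 = 13313.739611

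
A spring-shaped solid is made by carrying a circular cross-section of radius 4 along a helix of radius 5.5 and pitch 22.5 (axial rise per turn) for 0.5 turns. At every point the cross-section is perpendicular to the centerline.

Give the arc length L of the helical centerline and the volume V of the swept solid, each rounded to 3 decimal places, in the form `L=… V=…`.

2πR = 2π·5.5 = 34.557519
per-turn = √(34.557519² + 22.5²) = √(1194.2221 + 506.25) = √1700.4721 = 41.236781
L = 0.5 × 41.236781 = 20.618391
V = π·4² × L = 50.265482 × 20.618391 = 1036.393354

L=20.618 V=1036.393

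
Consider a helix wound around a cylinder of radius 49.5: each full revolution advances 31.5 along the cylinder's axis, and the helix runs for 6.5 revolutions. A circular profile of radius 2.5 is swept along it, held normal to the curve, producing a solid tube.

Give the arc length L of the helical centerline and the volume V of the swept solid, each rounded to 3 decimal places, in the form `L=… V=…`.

2πR = 2π·49.5 = 311.017673
per-turn = √(311.017673² + 31.5²) = √(96731.9927 + 992.25) = √97724.2427 = 312.608769
L = 6.5 × 312.608769 = 2031.957001
V = π·2.5² × L = 19.634954 × 2031.957001 = 39897.382425

L=2031.957 V=39897.382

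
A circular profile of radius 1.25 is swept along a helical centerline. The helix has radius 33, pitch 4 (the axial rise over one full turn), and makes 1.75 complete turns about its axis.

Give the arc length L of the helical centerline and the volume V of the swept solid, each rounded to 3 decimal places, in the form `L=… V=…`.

L=362.921 V=1781.487

2πR = 2π·33 = 207.345115
per-turn = √(207.345115² + 4²) = √(42991.9968 + 16) = √43007.9968 = 207.383695
L = 1.75 × 207.383695 = 362.921465
V = π·1.25² × L = 4.908739 × 362.921465 = 1781.486578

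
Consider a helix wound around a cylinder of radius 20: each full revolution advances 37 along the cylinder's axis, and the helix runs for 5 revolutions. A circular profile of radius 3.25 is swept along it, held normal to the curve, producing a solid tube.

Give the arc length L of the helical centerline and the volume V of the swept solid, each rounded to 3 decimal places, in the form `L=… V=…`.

2πR = 2π·20 = 125.663706
per-turn = √(125.663706² + 37²) = √(15791.3670 + 1369) = √17160.3670 = 130.997584
L = 5 × 130.997584 = 654.987921
V = π·3.25² × L = 33.183072 × 654.987921 = 21734.511590

L=654.988 V=21734.512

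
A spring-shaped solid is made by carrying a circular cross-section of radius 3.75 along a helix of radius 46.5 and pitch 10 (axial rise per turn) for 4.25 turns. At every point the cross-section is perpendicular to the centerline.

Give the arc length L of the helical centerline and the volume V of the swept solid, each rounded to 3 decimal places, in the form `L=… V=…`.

L=1242.442 V=54889.389

2πR = 2π·46.5 = 292.168117
per-turn = √(292.168117² + 10²) = √(85362.2085 + 100) = √85462.2085 = 292.339201
L = 4.25 × 292.339201 = 1242.441604
V = π·3.75² × L = 44.178647 × 1242.441604 = 54889.388676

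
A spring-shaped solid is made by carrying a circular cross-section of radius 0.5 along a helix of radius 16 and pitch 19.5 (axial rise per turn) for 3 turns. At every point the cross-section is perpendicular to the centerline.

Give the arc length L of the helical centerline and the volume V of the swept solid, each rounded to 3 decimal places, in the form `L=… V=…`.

2πR = 2π·16 = 100.530965
per-turn = √(100.530965² + 19.5²) = √(10106.4749 + 380.25) = √10486.7249 = 102.404711
L = 3 × 102.404711 = 307.214134
V = π·0.5² × L = 0.785398 × 307.214134 = 241.285417

L=307.214 V=241.285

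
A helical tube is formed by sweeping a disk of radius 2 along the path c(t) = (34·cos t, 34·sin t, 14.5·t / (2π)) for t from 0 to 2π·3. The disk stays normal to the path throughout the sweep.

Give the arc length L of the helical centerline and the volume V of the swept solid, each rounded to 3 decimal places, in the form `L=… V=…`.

L=642.359 V=8072.127

2πR = 2π·34 = 213.628300
per-turn = √(213.628300² + 14.5²) = √(45637.0508 + 210.25) = √45847.3008 = 214.119828
L = 3 × 214.119828 = 642.359484
V = π·2² × L = 12.566371 × 642.359484 = 8072.127344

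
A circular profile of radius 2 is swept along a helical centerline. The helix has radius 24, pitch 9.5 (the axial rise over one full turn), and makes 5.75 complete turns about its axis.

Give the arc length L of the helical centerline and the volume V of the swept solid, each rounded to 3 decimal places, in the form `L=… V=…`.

2πR = 2π·24 = 150.796447
per-turn = √(150.796447² + 9.5²) = √(22739.5685 + 90.25) = √22829.8185 = 151.095395
L = 5.75 × 151.095395 = 868.798524
V = π·2² × L = 12.566371 × 868.798524 = 10917.644243

L=868.799 V=10917.644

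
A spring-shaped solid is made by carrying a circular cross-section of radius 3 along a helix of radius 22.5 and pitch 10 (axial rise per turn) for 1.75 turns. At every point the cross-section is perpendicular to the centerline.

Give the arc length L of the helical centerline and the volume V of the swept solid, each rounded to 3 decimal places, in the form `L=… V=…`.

2πR = 2π·22.5 = 141.371669
per-turn = √(141.371669² + 10²) = √(19985.9489 + 100) = √20085.9489 = 141.724906
L = 1.75 × 141.724906 = 248.018585
V = π·3² × L = 28.274334 × 248.018585 = 7012.560283

L=248.019 V=7012.560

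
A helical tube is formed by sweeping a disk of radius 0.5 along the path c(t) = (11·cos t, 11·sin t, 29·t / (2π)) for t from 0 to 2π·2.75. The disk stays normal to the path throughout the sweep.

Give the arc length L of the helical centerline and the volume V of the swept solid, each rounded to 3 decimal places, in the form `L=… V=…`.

L=206.120 V=161.886

2πR = 2π·11 = 69.115038
per-turn = √(69.115038² + 29²) = √(4776.8885 + 841) = √5617.8885 = 74.952575
L = 2.75 × 74.952575 = 206.119582
V = π·0.5² × L = 0.785398 × 206.119582 = 161.885941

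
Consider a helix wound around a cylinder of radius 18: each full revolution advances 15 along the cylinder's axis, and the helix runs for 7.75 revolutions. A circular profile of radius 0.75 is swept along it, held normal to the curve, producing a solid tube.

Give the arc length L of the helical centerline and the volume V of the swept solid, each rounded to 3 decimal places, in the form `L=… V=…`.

2πR = 2π·18 = 113.097336
per-turn = √(113.097336² + 15²) = √(12791.0073 + 225) = √13016.0073 = 114.087718
L = 7.75 × 114.087718 = 884.179811
V = π·0.75² × L = 1.767146 × 884.179811 = 1562.474700

L=884.180 V=1562.475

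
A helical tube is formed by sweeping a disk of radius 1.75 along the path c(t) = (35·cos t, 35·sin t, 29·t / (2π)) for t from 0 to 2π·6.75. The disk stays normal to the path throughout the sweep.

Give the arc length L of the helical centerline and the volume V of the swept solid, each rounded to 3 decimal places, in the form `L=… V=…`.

2πR = 2π·35 = 219.911486
per-turn = √(219.911486² + 29²) = √(48361.0616 + 841) = √49202.0616 = 221.815377
L = 6.75 × 221.815377 = 1497.253796
V = π·1.75² × L = 9.621128 × 1497.253796 = 14405.269675

L=1497.254 V=14405.270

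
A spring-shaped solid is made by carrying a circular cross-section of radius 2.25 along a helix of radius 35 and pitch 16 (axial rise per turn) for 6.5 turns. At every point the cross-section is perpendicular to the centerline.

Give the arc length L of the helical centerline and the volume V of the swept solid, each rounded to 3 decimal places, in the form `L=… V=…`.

L=1433.203 V=22794.109

2πR = 2π·35 = 219.911486
per-turn = √(219.911486² + 16²) = √(48361.0616 + 256) = √48617.0616 = 220.492770
L = 6.5 × 220.492770 = 1433.203004
V = π·2.25² × L = 15.904313 × 1433.203004 = 22794.108897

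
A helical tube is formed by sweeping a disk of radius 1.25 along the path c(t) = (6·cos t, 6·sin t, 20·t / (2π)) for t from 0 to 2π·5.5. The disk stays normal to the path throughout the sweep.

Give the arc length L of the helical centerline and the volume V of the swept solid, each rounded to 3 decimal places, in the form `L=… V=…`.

L=234.717 V=1152.164

2πR = 2π·6 = 37.699112
per-turn = √(37.699112² + 20²) = √(1421.2230 + 400) = √1821.2230 = 42.675790
L = 5.5 × 42.675790 = 234.716844
V = π·1.25² × L = 4.908739 × 234.716844 = 1152.163613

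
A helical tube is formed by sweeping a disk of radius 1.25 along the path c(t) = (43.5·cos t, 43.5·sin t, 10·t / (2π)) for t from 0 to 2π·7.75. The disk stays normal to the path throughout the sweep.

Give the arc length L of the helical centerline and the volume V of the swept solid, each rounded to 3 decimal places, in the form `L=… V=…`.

L=2119.636 V=10404.740

2πR = 2π·43.5 = 273.318561
per-turn = √(273.318561² + 10²) = √(74703.0357 + 100) = √74803.0357 = 273.501436
L = 7.75 × 273.501436 = 2119.636132
V = π·1.25² × L = 4.908739 × 2119.636132 = 10404.739533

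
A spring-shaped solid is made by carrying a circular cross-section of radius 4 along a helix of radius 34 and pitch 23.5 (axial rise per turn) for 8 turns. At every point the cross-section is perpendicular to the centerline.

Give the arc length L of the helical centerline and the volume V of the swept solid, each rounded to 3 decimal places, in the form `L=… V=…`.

2πR = 2π·34 = 213.628300
per-turn = √(213.628300² + 23.5²) = √(45637.0508 + 552.25) = √46189.3008 = 214.916962
L = 8 × 214.916962 = 1719.335700
V = π·4² × L = 50.265482 × 1719.335700 = 86423.238448

L=1719.336 V=86423.238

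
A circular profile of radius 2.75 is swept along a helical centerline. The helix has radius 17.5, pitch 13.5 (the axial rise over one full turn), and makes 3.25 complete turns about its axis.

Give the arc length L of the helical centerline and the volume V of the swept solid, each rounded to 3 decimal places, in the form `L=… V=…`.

2πR = 2π·17.5 = 109.955743
per-turn = √(109.955743² + 13.5²) = √(12090.2654 + 182.25) = √12272.5154 = 110.781386
L = 3.25 × 110.781386 = 360.039503
V = π·2.75² × L = 23.758294 × 360.039503 = 8553.924527

L=360.040 V=8553.925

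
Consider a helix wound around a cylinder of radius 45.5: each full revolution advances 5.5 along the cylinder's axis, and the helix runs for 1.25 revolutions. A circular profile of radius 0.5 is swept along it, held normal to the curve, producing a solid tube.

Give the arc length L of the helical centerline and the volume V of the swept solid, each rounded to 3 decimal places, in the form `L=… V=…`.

2πR = 2π·45.5 = 285.884931
per-turn = √(285.884931² + 5.5²) = √(81730.1940 + 30.25) = √81760.4440 = 285.937832
L = 1.25 × 285.937832 = 357.422291
V = π·0.5² × L = 0.785398 × 357.422291 = 280.718811

L=357.422 V=280.719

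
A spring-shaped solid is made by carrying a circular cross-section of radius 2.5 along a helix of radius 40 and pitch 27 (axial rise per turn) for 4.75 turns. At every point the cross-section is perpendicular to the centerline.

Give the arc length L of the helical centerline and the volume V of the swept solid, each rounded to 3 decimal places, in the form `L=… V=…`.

2πR = 2π·40 = 251.327412
per-turn = √(251.327412² + 27²) = √(63165.4682 + 729) = √63894.4682 = 252.773551
L = 4.75 × 252.773551 = 1200.674368
V = π·2.5² × L = 19.634954 × 1200.674368 = 23575.186087

L=1200.674 V=23575.186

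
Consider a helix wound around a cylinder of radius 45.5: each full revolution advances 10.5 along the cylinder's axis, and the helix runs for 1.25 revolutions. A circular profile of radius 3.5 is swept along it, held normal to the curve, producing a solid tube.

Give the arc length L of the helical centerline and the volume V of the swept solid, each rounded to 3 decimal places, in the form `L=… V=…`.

2πR = 2π·45.5 = 285.884931
per-turn = √(285.884931² + 10.5²) = √(81730.1940 + 110.25) = √81840.4440 = 286.077689
L = 1.25 × 286.077689 = 357.597111
V = π·3.5² × L = 38.484510 × 357.597111 = 13761.949598

L=357.597 V=13761.950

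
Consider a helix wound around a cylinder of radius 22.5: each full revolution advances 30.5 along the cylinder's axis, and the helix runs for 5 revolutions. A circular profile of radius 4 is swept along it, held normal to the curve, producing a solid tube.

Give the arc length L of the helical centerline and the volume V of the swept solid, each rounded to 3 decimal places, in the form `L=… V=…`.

L=723.122 V=36348.060

2πR = 2π·22.5 = 141.371669
per-turn = √(141.371669² + 30.5²) = √(19985.9489 + 930.25) = √20916.1989 = 144.624337
L = 5 × 144.624337 = 723.121686
V = π·4² × L = 50.265482 × 723.121686 = 36348.060424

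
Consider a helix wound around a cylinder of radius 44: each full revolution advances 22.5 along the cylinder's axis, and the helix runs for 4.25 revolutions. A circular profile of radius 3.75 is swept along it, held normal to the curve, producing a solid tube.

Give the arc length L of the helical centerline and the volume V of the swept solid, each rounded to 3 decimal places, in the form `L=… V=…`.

L=1178.841 V=52079.578

2πR = 2π·44 = 276.460154
per-turn = √(276.460154² + 22.5²) = √(76430.2165 + 506.25) = √76936.4665 = 277.374235
L = 4.25 × 277.374235 = 1178.840501
V = π·3.75² × L = 44.178647 × 1178.840501 = 52079.577981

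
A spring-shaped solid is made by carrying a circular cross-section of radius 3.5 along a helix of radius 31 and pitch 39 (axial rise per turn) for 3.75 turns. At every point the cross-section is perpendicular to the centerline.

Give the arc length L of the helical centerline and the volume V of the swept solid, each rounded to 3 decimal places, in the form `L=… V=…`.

L=744.918 V=28667.805

2πR = 2π·31 = 194.778745
per-turn = √(194.778745² + 39²) = √(37938.7593 + 1521) = √39459.7593 = 198.644807
L = 3.75 × 198.644807 = 744.918026
V = π·3.5² × L = 38.484510 × 744.918026 = 28667.805224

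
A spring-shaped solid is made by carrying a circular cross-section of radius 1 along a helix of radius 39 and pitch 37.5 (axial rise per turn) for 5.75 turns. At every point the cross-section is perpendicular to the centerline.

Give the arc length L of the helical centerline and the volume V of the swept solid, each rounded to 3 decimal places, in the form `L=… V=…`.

L=1425.408 V=4478.051

2πR = 2π·39 = 245.044227
per-turn = √(245.044227² + 37.5²) = √(60046.6732 + 1406.25) = √61452.9232 = 247.897001
L = 5.75 × 247.897001 = 1425.407757
V = π·1² × L = 3.141593 × 1425.407757 = 4478.050536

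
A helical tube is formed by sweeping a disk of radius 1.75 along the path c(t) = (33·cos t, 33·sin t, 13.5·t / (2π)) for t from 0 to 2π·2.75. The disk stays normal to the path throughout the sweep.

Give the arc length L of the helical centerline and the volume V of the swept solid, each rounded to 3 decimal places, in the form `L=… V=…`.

L=571.406 V=5497.574

2πR = 2π·33 = 207.345115
per-turn = √(207.345115² + 13.5²) = √(42991.9968 + 182.25) = √43174.2468 = 207.784135
L = 2.75 × 207.784135 = 571.406371
V = π·1.75² × L = 9.621128 × 571.406371 = 5497.573554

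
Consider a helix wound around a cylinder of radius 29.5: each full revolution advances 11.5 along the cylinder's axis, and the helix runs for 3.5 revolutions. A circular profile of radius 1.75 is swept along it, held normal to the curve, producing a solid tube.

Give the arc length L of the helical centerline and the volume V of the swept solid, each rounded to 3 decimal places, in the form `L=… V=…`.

2πR = 2π·29.5 = 185.353967
per-turn = √(185.353967² + 11.5²) = √(34356.0929 + 132.25) = √34488.3429 = 185.710374
L = 3.5 × 185.710374 = 649.986308
V = π·1.75² × L = 9.621128 × 649.986308 = 6253.601145

L=649.986 V=6253.601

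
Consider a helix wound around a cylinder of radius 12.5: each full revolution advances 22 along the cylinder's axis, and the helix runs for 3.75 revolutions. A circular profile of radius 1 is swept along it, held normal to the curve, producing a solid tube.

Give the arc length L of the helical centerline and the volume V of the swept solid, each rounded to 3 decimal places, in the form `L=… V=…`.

2πR = 2π·12.5 = 78.539816
per-turn = √(78.539816² + 22²) = √(6168.5028 + 484) = √6652.5028 = 81.562876
L = 3.75 × 81.562876 = 305.860785
V = π·1² × L = 3.141593 × 305.860785 = 960.889996

L=305.861 V=960.890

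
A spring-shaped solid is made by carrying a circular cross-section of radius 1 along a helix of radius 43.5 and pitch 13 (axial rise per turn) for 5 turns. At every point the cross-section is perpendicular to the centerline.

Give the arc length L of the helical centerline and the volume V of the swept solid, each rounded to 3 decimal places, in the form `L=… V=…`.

2πR = 2π·43.5 = 273.318561
per-turn = √(273.318561² + 13²) = √(74703.0357 + 169) = √74872.0357 = 273.627549
L = 5 × 273.627549 = 1368.137746
V = π·1² × L = 3.141593 × 1368.137746 = 4298.131493

L=1368.138 V=4298.131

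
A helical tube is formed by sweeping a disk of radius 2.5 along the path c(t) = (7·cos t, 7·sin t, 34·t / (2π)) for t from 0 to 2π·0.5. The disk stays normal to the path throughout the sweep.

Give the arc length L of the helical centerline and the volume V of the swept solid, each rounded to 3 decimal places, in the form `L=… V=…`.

2πR = 2π·7 = 43.982297
per-turn = √(43.982297² + 34²) = √(1934.4425 + 1156) = √3090.4425 = 55.591748
L = 0.5 × 55.591748 = 27.795874
V = π·2.5² × L = 19.634954 × 27.795874 = 545.770711

L=27.796 V=545.771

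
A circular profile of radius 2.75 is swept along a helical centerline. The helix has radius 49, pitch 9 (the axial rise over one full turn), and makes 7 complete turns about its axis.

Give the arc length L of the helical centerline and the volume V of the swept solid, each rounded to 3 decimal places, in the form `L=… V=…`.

L=2156.053 V=51224.146

2πR = 2π·49 = 307.876080
per-turn = √(307.876080² + 9²) = √(94787.6807 + 81) = √94868.6807 = 308.007598
L = 7 × 308.007598 = 2156.053189
V = π·2.75² × L = 23.758294 × 2156.053189 = 51224.146493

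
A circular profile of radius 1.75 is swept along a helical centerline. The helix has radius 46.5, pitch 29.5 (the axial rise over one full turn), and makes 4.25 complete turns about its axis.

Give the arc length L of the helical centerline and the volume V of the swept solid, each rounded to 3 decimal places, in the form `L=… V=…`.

L=1248.028 V=12007.436

2πR = 2π·46.5 = 292.168117
per-turn = √(292.168117² + 29.5²) = √(85362.2085 + 870.25) = √86232.4585 = 293.653637
L = 4.25 × 293.653637 = 1248.027957
V = π·1.75² × L = 9.621128 × 1248.027957 = 12007.436098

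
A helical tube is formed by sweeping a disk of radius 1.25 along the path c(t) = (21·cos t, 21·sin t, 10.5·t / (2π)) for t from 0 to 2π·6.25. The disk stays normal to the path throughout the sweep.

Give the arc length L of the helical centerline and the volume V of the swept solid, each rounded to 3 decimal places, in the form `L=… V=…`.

L=827.275 V=4060.877

2πR = 2π·21 = 131.946891
per-turn = √(131.946891² + 10.5²) = √(17409.9822 + 110.25) = √17520.2322 = 132.364014
L = 6.25 × 132.364014 = 827.275087
V = π·1.25² × L = 4.908739 × 827.275087 = 4060.877085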